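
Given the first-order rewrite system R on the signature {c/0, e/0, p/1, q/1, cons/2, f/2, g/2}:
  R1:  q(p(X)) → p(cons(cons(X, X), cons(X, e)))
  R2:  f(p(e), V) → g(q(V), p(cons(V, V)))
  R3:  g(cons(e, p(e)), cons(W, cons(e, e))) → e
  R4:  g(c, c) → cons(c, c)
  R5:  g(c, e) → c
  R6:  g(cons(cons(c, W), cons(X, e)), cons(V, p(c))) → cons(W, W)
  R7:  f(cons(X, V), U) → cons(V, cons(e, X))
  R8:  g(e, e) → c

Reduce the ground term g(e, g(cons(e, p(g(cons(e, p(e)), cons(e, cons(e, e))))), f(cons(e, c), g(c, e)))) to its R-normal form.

c

1. g(e, g(cons(e, p(g(cons(e, p(e)), cons(e, cons(e, e))))), f(cons(e, c), g(c, e))))  →  g(e, g(cons(e, p(e)), f(cons(e, c), g(c, e))))   [R3 at 2.1.2.1]
2. g(e, g(cons(e, p(e)), f(cons(e, c), g(c, e))))  →  g(e, g(cons(e, p(e)), cons(c, cons(e, e))))   [R7 at 2.2]
3. g(e, g(cons(e, p(e)), cons(c, cons(e, e))))  →  g(e, e)   [R3 at 2]
4. g(e, e)  →  c   [R8 at ε]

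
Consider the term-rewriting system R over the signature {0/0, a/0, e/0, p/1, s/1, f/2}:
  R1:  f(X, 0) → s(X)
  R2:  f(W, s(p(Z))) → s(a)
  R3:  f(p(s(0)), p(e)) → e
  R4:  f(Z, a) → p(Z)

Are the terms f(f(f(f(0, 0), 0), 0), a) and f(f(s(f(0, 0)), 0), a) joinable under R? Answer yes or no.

Reduce t₁ = f(f(f(f(0, 0), 0), 0), a):
1. f(f(f(f(0, 0), 0), 0), a)  →  p(f(f(f(0, 0), 0), 0))   [R4 at ε]
2. p(f(f(f(0, 0), 0), 0))  →  p(s(f(f(0, 0), 0)))   [R1 at 1]
3. p(s(f(f(0, 0), 0)))  →  p(s(s(f(0, 0))))   [R1 at 1.1]
4. p(s(s(f(0, 0))))  →  p(s(s(s(0))))   [R1 at 1.1.1]

Reduce t₂ = f(f(s(f(0, 0)), 0), a):
1. f(f(s(f(0, 0)), 0), a)  →  p(f(s(f(0, 0)), 0))   [R4 at ε]
2. p(f(s(f(0, 0)), 0))  →  p(s(s(f(0, 0))))   [R1 at 1]
3. p(s(s(f(0, 0))))  →  p(s(s(s(0))))   [R1 at 1.1.1]

yes — NF(t₁) = p(s(s(s(0)))), NF(t₂) = p(s(s(s(0))))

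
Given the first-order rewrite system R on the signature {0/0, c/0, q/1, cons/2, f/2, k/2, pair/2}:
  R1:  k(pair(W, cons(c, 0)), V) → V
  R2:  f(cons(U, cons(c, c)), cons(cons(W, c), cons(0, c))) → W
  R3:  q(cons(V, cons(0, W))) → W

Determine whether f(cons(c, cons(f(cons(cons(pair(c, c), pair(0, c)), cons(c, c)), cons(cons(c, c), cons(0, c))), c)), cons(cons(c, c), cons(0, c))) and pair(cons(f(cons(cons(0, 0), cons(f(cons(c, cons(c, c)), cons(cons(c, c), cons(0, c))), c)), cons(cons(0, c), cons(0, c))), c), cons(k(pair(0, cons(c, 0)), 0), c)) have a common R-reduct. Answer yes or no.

no — NF(t₁) = c, NF(t₂) = pair(cons(0, c), cons(0, c))

Reduce t₁ = f(cons(c, cons(f(cons(cons(pair(c, c), pair(0, c)), cons(c, c)), cons(cons(c, c), cons(0, c))), c)), cons(cons(c, c), cons(0, c))):
1. f(cons(c, cons(f(cons(cons(pair(c, c), pair(0, c)), cons(c, c)), cons(cons(c, c), cons(0, c))), c)), cons(cons(c, c), cons(0, c)))  →  f(cons(c, cons(c, c)), cons(cons(c, c), cons(0, c)))   [R2 at 1.2.1]
2. f(cons(c, cons(c, c)), cons(cons(c, c), cons(0, c)))  →  c   [R2 at ε]

Reduce t₂ = pair(cons(f(cons(cons(0, 0), cons(f(cons(c, cons(c, c)), cons(cons(c, c), cons(0, c))), c)), cons(cons(0, c), cons(0, c))), c), cons(k(pair(0, cons(c, 0)), 0), c)):
1. pair(cons(f(cons(cons(0, 0), cons(f(cons(c, cons(c, c)), cons(cons(c, c), cons(0, c))), c)), cons(cons(0, c), cons(0, c))), c), cons(k(pair(0, cons(c, 0)), 0), c))  →  pair(cons(f(cons(cons(0, 0), cons(c, c)), cons(cons(0, c), cons(0, c))), c), cons(k(pair(0, cons(c, 0)), 0), c))   [R2 at 1.1.1.2.1]
2. pair(cons(f(cons(cons(0, 0), cons(c, c)), cons(cons(0, c), cons(0, c))), c), cons(k(pair(0, cons(c, 0)), 0), c))  →  pair(cons(0, c), cons(k(pair(0, cons(c, 0)), 0), c))   [R2 at 1.1]
3. pair(cons(0, c), cons(k(pair(0, cons(c, 0)), 0), c))  →  pair(cons(0, c), cons(0, c))   [R1 at 2.1]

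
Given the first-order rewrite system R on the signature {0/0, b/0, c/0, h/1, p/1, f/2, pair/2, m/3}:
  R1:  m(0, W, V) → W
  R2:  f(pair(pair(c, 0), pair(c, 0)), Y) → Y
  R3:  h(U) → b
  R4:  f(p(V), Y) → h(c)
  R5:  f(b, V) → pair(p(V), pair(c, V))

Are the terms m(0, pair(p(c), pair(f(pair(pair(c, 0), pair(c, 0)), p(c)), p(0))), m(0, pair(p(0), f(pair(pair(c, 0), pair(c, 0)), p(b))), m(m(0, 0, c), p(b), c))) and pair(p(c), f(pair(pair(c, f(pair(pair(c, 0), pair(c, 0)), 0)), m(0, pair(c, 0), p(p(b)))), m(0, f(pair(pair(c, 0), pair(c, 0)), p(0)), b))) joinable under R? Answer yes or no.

Reduce t₁ = m(0, pair(p(c), pair(f(pair(pair(c, 0), pair(c, 0)), p(c)), p(0))), m(0, pair(p(0), f(pair(pair(c, 0), pair(c, 0)), p(b))), m(m(0, 0, c), p(b), c))):
1. m(0, pair(p(c), pair(f(pair(pair(c, 0), pair(c, 0)), p(c)), p(0))), m(0, pair(p(0), f(pair(pair(c, 0), pair(c, 0)), p(b))), m(m(0, 0, c), p(b), c)))  →  pair(p(c), pair(f(pair(pair(c, 0), pair(c, 0)), p(c)), p(0)))   [R1 at ε]
2. pair(p(c), pair(f(pair(pair(c, 0), pair(c, 0)), p(c)), p(0)))  →  pair(p(c), pair(p(c), p(0)))   [R2 at 2.1]

Reduce t₂ = pair(p(c), f(pair(pair(c, f(pair(pair(c, 0), pair(c, 0)), 0)), m(0, pair(c, 0), p(p(b)))), m(0, f(pair(pair(c, 0), pair(c, 0)), p(0)), b))):
1. pair(p(c), f(pair(pair(c, f(pair(pair(c, 0), pair(c, 0)), 0)), m(0, pair(c, 0), p(p(b)))), m(0, f(pair(pair(c, 0), pair(c, 0)), p(0)), b)))  →  pair(p(c), f(pair(pair(c, 0), m(0, pair(c, 0), p(p(b)))), m(0, f(pair(pair(c, 0), pair(c, 0)), p(0)), b)))   [R2 at 2.1.1.2]
2. pair(p(c), f(pair(pair(c, 0), m(0, pair(c, 0), p(p(b)))), m(0, f(pair(pair(c, 0), pair(c, 0)), p(0)), b)))  →  pair(p(c), f(pair(pair(c, 0), pair(c, 0)), m(0, f(pair(pair(c, 0), pair(c, 0)), p(0)), b)))   [R1 at 2.1.2]
3. pair(p(c), f(pair(pair(c, 0), pair(c, 0)), m(0, f(pair(pair(c, 0), pair(c, 0)), p(0)), b)))  →  pair(p(c), m(0, f(pair(pair(c, 0), pair(c, 0)), p(0)), b))   [R2 at 2]
4. pair(p(c), m(0, f(pair(pair(c, 0), pair(c, 0)), p(0)), b))  →  pair(p(c), f(pair(pair(c, 0), pair(c, 0)), p(0)))   [R1 at 2]
5. pair(p(c), f(pair(pair(c, 0), pair(c, 0)), p(0)))  →  pair(p(c), p(0))   [R2 at 2]

no — NF(t₁) = pair(p(c), pair(p(c), p(0))), NF(t₂) = pair(p(c), p(0))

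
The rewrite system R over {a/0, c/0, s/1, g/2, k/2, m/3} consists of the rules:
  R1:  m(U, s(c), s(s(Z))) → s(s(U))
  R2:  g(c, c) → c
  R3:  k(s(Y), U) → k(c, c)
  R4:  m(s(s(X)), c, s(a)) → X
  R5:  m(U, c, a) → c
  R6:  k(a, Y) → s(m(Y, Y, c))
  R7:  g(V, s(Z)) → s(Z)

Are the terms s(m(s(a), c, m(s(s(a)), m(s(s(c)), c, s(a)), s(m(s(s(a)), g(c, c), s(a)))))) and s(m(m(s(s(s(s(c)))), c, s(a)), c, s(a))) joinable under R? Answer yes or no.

yes — NF(t₁) = s(c), NF(t₂) = s(c)

Reduce t₁ = s(m(s(a), c, m(s(s(a)), m(s(s(c)), c, s(a)), s(m(s(s(a)), g(c, c), s(a)))))):
1. s(m(s(a), c, m(s(s(a)), m(s(s(c)), c, s(a)), s(m(s(s(a)), g(c, c), s(a))))))  →  s(m(s(a), c, m(s(s(a)), c, s(m(s(s(a)), g(c, c), s(a))))))   [R4 at 1.3.2]
2. s(m(s(a), c, m(s(s(a)), c, s(m(s(s(a)), g(c, c), s(a))))))  →  s(m(s(a), c, m(s(s(a)), c, s(m(s(s(a)), c, s(a))))))   [R2 at 1.3.3.1.2]
3. s(m(s(a), c, m(s(s(a)), c, s(m(s(s(a)), c, s(a))))))  →  s(m(s(a), c, m(s(s(a)), c, s(a))))   [R4 at 1.3.3.1]
4. s(m(s(a), c, m(s(s(a)), c, s(a))))  →  s(m(s(a), c, a))   [R4 at 1.3]
5. s(m(s(a), c, a))  →  s(c)   [R5 at 1]

Reduce t₂ = s(m(m(s(s(s(s(c)))), c, s(a)), c, s(a))):
1. s(m(m(s(s(s(s(c)))), c, s(a)), c, s(a)))  →  s(m(s(s(c)), c, s(a)))   [R4 at 1.1]
2. s(m(s(s(c)), c, s(a)))  →  s(c)   [R4 at 1]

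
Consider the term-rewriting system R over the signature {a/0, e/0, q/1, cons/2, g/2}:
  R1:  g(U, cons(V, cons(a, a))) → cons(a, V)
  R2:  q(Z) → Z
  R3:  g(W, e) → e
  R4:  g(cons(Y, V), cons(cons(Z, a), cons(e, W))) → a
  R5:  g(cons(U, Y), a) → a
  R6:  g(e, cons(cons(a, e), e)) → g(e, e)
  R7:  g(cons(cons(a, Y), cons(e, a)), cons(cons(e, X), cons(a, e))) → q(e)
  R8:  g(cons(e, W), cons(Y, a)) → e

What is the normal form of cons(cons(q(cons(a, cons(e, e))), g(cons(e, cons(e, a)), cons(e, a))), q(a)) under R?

cons(cons(cons(a, cons(e, e)), e), a)

1. cons(cons(q(cons(a, cons(e, e))), g(cons(e, cons(e, a)), cons(e, a))), q(a))  →  cons(cons(cons(a, cons(e, e)), g(cons(e, cons(e, a)), cons(e, a))), q(a))   [R2 at 1.1]
2. cons(cons(cons(a, cons(e, e)), g(cons(e, cons(e, a)), cons(e, a))), q(a))  →  cons(cons(cons(a, cons(e, e)), e), q(a))   [R8 at 1.2]
3. cons(cons(cons(a, cons(e, e)), e), q(a))  →  cons(cons(cons(a, cons(e, e)), e), a)   [R2 at 2]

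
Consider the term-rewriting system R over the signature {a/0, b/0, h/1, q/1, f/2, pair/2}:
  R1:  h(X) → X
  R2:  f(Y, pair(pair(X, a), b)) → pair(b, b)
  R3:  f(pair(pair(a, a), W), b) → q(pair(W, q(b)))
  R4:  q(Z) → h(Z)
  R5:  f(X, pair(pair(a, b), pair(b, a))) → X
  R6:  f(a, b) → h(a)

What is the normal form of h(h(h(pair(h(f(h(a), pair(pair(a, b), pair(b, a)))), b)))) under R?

1. h(h(h(pair(h(f(h(a), pair(pair(a, b), pair(b, a)))), b))))  →  h(h(pair(h(f(h(a), pair(pair(a, b), pair(b, a)))), b)))   [R1 at ε]
2. h(h(pair(h(f(h(a), pair(pair(a, b), pair(b, a)))), b)))  →  h(pair(h(f(h(a), pair(pair(a, b), pair(b, a)))), b))   [R1 at ε]
3. h(pair(h(f(h(a), pair(pair(a, b), pair(b, a)))), b))  →  pair(h(f(h(a), pair(pair(a, b), pair(b, a)))), b)   [R1 at ε]
4. pair(h(f(h(a), pair(pair(a, b), pair(b, a)))), b)  →  pair(f(h(a), pair(pair(a, b), pair(b, a))), b)   [R1 at 1]
5. pair(f(h(a), pair(pair(a, b), pair(b, a))), b)  →  pair(h(a), b)   [R5 at 1]
6. pair(h(a), b)  →  pair(a, b)   [R1 at 1]

pair(a, b)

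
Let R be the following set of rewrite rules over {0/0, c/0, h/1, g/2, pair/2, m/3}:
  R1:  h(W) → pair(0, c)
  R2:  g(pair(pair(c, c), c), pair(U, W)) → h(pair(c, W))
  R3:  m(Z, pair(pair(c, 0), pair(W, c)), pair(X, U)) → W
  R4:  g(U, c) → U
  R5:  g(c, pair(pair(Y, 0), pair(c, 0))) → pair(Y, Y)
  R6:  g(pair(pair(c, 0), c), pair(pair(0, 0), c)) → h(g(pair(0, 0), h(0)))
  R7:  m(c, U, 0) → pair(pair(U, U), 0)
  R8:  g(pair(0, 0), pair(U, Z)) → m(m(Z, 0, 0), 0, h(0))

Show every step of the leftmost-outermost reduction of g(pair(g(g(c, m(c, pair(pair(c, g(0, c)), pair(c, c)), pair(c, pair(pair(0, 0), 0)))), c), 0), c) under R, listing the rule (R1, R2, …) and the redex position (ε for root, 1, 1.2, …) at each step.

pair(c, 0)

1. g(pair(g(g(c, m(c, pair(pair(c, g(0, c)), pair(c, c)), pair(c, pair(pair(0, 0), 0)))), c), 0), c)  →  pair(g(g(c, m(c, pair(pair(c, g(0, c)), pair(c, c)), pair(c, pair(pair(0, 0), 0)))), c), 0)   [R4 at ε]
2. pair(g(g(c, m(c, pair(pair(c, g(0, c)), pair(c, c)), pair(c, pair(pair(0, 0), 0)))), c), 0)  →  pair(g(c, m(c, pair(pair(c, g(0, c)), pair(c, c)), pair(c, pair(pair(0, 0), 0)))), 0)   [R4 at 1]
3. pair(g(c, m(c, pair(pair(c, g(0, c)), pair(c, c)), pair(c, pair(pair(0, 0), 0)))), 0)  →  pair(g(c, m(c, pair(pair(c, 0), pair(c, c)), pair(c, pair(pair(0, 0), 0)))), 0)   [R4 at 1.2.2.1.2]
4. pair(g(c, m(c, pair(pair(c, 0), pair(c, c)), pair(c, pair(pair(0, 0), 0)))), 0)  →  pair(g(c, c), 0)   [R3 at 1.2]
5. pair(g(c, c), 0)  →  pair(c, 0)   [R4 at 1]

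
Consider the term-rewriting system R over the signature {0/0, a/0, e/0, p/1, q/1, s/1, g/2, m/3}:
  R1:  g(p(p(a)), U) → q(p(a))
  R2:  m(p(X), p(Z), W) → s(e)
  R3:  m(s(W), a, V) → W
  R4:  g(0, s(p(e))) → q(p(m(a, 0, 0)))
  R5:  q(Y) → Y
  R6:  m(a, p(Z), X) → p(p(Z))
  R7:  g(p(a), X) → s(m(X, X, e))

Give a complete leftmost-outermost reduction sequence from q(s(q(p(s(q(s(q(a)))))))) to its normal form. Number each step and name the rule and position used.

1. q(s(q(p(s(q(s(q(a))))))))  →  s(q(p(s(q(s(q(a)))))))   [R5 at ε]
2. s(q(p(s(q(s(q(a)))))))  →  s(p(s(q(s(q(a))))))   [R5 at 1]
3. s(p(s(q(s(q(a))))))  →  s(p(s(s(q(a)))))   [R5 at 1.1.1]
4. s(p(s(s(q(a)))))  →  s(p(s(s(a))))   [R5 at 1.1.1.1]

s(p(s(s(a))))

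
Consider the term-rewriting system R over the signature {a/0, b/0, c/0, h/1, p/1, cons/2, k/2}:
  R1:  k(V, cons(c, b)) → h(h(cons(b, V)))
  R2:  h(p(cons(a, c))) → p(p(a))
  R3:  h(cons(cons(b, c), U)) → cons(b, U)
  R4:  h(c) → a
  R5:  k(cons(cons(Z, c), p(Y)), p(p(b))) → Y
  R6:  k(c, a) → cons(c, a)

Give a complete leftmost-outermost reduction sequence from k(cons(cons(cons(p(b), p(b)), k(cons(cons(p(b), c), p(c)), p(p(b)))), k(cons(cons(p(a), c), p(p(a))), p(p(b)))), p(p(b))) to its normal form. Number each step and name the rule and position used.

a

1. k(cons(cons(cons(p(b), p(b)), k(cons(cons(p(b), c), p(c)), p(p(b)))), k(cons(cons(p(a), c), p(p(a))), p(p(b)))), p(p(b)))  →  k(cons(cons(cons(p(b), p(b)), c), k(cons(cons(p(a), c), p(p(a))), p(p(b)))), p(p(b)))   [R5 at 1.1.2]
2. k(cons(cons(cons(p(b), p(b)), c), k(cons(cons(p(a), c), p(p(a))), p(p(b)))), p(p(b)))  →  k(cons(cons(cons(p(b), p(b)), c), p(a)), p(p(b)))   [R5 at 1.2]
3. k(cons(cons(cons(p(b), p(b)), c), p(a)), p(p(b)))  →  a   [R5 at ε]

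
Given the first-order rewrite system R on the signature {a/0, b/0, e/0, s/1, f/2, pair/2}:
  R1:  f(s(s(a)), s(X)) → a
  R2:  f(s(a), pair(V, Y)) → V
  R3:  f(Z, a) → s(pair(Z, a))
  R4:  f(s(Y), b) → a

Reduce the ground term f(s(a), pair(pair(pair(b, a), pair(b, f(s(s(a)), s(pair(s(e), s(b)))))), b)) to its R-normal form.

pair(pair(b, a), pair(b, a))

1. f(s(a), pair(pair(pair(b, a), pair(b, f(s(s(a)), s(pair(s(e), s(b)))))), b))  →  pair(pair(b, a), pair(b, f(s(s(a)), s(pair(s(e), s(b))))))   [R2 at ε]
2. pair(pair(b, a), pair(b, f(s(s(a)), s(pair(s(e), s(b))))))  →  pair(pair(b, a), pair(b, a))   [R1 at 2.2]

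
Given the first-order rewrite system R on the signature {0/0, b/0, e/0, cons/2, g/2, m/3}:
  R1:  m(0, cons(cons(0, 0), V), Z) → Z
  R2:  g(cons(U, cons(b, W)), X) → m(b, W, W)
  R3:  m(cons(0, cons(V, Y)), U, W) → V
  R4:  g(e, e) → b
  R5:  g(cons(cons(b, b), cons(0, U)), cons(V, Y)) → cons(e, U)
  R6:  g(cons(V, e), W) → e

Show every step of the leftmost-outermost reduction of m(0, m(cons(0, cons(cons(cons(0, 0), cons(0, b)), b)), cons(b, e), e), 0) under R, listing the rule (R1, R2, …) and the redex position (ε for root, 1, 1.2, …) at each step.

1. m(0, m(cons(0, cons(cons(cons(0, 0), cons(0, b)), b)), cons(b, e), e), 0)  →  m(0, cons(cons(0, 0), cons(0, b)), 0)   [R3 at 2]
2. m(0, cons(cons(0, 0), cons(0, b)), 0)  →  0   [R1 at ε]

0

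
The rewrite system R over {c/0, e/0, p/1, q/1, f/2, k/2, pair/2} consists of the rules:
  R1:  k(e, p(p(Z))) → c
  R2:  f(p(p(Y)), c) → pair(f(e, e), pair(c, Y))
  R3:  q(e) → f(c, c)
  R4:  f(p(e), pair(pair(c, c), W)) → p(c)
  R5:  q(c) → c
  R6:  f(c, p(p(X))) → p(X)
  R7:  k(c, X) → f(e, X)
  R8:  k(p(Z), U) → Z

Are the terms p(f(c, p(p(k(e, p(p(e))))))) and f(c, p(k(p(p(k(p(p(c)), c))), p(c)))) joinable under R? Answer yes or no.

yes — NF(t₁) = p(p(c)), NF(t₂) = p(p(c))

Reduce t₁ = p(f(c, p(p(k(e, p(p(e))))))):
1. p(f(c, p(p(k(e, p(p(e)))))))  →  p(p(k(e, p(p(e)))))   [R6 at 1]
2. p(p(k(e, p(p(e)))))  →  p(p(c))   [R1 at 1.1]

Reduce t₂ = f(c, p(k(p(p(k(p(p(c)), c))), p(c)))):
1. f(c, p(k(p(p(k(p(p(c)), c))), p(c))))  →  f(c, p(p(k(p(p(c)), c))))   [R8 at 2.1]
2. f(c, p(p(k(p(p(c)), c))))  →  p(k(p(p(c)), c))   [R6 at ε]
3. p(k(p(p(c)), c))  →  p(p(c))   [R8 at 1]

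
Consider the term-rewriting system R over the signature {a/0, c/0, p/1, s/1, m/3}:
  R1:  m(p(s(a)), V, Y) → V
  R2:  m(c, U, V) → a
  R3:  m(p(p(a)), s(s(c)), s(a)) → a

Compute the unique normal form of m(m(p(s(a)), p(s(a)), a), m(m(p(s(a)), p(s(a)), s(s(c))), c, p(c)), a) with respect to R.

c

1. m(m(p(s(a)), p(s(a)), a), m(m(p(s(a)), p(s(a)), s(s(c))), c, p(c)), a)  →  m(p(s(a)), m(m(p(s(a)), p(s(a)), s(s(c))), c, p(c)), a)   [R1 at 1]
2. m(p(s(a)), m(m(p(s(a)), p(s(a)), s(s(c))), c, p(c)), a)  →  m(m(p(s(a)), p(s(a)), s(s(c))), c, p(c))   [R1 at ε]
3. m(m(p(s(a)), p(s(a)), s(s(c))), c, p(c))  →  m(p(s(a)), c, p(c))   [R1 at 1]
4. m(p(s(a)), c, p(c))  →  c   [R1 at ε]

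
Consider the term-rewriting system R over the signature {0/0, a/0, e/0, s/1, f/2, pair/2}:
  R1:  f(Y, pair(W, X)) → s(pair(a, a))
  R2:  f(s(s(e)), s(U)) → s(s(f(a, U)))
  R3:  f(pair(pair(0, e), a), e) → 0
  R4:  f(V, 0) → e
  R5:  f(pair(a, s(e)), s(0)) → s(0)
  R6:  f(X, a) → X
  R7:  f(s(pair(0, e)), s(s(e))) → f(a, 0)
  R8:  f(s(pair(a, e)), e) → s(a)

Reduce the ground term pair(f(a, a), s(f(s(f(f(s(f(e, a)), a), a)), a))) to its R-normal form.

pair(a, s(s(s(e))))

1. pair(f(a, a), s(f(s(f(f(s(f(e, a)), a), a)), a)))  →  pair(a, s(f(s(f(f(s(f(e, a)), a), a)), a)))   [R6 at 1]
2. pair(a, s(f(s(f(f(s(f(e, a)), a), a)), a)))  →  pair(a, s(s(f(f(s(f(e, a)), a), a))))   [R6 at 2.1]
3. pair(a, s(s(f(f(s(f(e, a)), a), a))))  →  pair(a, s(s(f(s(f(e, a)), a))))   [R6 at 2.1.1]
4. pair(a, s(s(f(s(f(e, a)), a))))  →  pair(a, s(s(s(f(e, a)))))   [R6 at 2.1.1]
5. pair(a, s(s(s(f(e, a)))))  →  pair(a, s(s(s(e))))   [R6 at 2.1.1.1]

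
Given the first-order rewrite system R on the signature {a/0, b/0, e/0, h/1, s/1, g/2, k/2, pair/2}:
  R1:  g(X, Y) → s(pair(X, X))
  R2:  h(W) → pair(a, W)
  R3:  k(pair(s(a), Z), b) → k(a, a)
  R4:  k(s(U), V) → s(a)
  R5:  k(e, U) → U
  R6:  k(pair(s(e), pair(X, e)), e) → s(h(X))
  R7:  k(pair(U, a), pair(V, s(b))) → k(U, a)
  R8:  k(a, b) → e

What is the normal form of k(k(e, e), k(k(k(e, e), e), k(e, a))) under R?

a

1. k(k(e, e), k(k(k(e, e), e), k(e, a)))  →  k(e, k(k(k(e, e), e), k(e, a)))   [R5 at 1]
2. k(e, k(k(k(e, e), e), k(e, a)))  →  k(k(k(e, e), e), k(e, a))   [R5 at ε]
3. k(k(k(e, e), e), k(e, a))  →  k(k(e, e), k(e, a))   [R5 at 1.1]
4. k(k(e, e), k(e, a))  →  k(e, k(e, a))   [R5 at 1]
5. k(e, k(e, a))  →  k(e, a)   [R5 at ε]
6. k(e, a)  →  a   [R5 at ε]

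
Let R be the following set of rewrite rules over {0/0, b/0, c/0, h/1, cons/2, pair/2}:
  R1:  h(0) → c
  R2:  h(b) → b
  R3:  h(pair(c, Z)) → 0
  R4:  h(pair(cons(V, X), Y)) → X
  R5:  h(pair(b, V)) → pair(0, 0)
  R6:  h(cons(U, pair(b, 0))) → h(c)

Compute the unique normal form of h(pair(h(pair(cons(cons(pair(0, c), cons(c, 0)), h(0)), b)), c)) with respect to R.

0

1. h(pair(h(pair(cons(cons(pair(0, c), cons(c, 0)), h(0)), b)), c))  →  h(pair(h(0), c))   [R4 at 1.1]
2. h(pair(h(0), c))  →  h(pair(c, c))   [R1 at 1.1]
3. h(pair(c, c))  →  0   [R3 at ε]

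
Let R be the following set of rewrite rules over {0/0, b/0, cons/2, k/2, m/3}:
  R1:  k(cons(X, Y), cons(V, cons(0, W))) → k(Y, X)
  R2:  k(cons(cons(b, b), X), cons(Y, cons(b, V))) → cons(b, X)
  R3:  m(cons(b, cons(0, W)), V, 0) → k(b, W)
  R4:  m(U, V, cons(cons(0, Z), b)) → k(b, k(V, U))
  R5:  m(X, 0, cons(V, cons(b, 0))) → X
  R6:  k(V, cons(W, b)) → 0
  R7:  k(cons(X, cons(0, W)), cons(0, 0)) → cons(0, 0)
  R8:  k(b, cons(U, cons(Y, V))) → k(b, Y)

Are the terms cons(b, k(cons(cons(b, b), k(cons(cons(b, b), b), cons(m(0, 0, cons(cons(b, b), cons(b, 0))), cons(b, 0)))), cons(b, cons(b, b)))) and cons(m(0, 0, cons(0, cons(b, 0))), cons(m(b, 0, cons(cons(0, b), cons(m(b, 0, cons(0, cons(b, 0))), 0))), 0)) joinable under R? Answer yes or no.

no — NF(t₁) = cons(b, cons(b, cons(b, b))), NF(t₂) = cons(0, cons(b, 0))

Reduce t₁ = cons(b, k(cons(cons(b, b), k(cons(cons(b, b), b), cons(m(0, 0, cons(cons(b, b), cons(b, 0))), cons(b, 0)))), cons(b, cons(b, b)))):
1. cons(b, k(cons(cons(b, b), k(cons(cons(b, b), b), cons(m(0, 0, cons(cons(b, b), cons(b, 0))), cons(b, 0)))), cons(b, cons(b, b))))  →  cons(b, cons(b, k(cons(cons(b, b), b), cons(m(0, 0, cons(cons(b, b), cons(b, 0))), cons(b, 0)))))   [R2 at 2]
2. cons(b, cons(b, k(cons(cons(b, b), b), cons(m(0, 0, cons(cons(b, b), cons(b, 0))), cons(b, 0)))))  →  cons(b, cons(b, cons(b, b)))   [R2 at 2.2]

Reduce t₂ = cons(m(0, 0, cons(0, cons(b, 0))), cons(m(b, 0, cons(cons(0, b), cons(m(b, 0, cons(0, cons(b, 0))), 0))), 0)):
1. cons(m(0, 0, cons(0, cons(b, 0))), cons(m(b, 0, cons(cons(0, b), cons(m(b, 0, cons(0, cons(b, 0))), 0))), 0))  →  cons(0, cons(m(b, 0, cons(cons(0, b), cons(m(b, 0, cons(0, cons(b, 0))), 0))), 0))   [R5 at 1]
2. cons(0, cons(m(b, 0, cons(cons(0, b), cons(m(b, 0, cons(0, cons(b, 0))), 0))), 0))  →  cons(0, cons(m(b, 0, cons(cons(0, b), cons(b, 0))), 0))   [R5 at 2.1.3.2.1]
3. cons(0, cons(m(b, 0, cons(cons(0, b), cons(b, 0))), 0))  →  cons(0, cons(b, 0))   [R5 at 2.1]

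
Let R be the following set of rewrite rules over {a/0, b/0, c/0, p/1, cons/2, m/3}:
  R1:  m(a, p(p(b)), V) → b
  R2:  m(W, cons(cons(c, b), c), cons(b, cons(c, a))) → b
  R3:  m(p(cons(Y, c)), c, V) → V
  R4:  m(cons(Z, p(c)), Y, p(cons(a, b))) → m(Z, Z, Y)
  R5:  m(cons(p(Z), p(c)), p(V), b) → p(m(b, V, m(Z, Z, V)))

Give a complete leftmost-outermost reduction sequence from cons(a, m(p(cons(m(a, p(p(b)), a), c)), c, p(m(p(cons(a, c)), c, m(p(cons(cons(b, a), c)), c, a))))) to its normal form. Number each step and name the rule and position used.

cons(a, p(a))

1. cons(a, m(p(cons(m(a, p(p(b)), a), c)), c, p(m(p(cons(a, c)), c, m(p(cons(cons(b, a), c)), c, a)))))  →  cons(a, p(m(p(cons(a, c)), c, m(p(cons(cons(b, a), c)), c, a))))   [R3 at 2]
2. cons(a, p(m(p(cons(a, c)), c, m(p(cons(cons(b, a), c)), c, a))))  →  cons(a, p(m(p(cons(cons(b, a), c)), c, a)))   [R3 at 2.1]
3. cons(a, p(m(p(cons(cons(b, a), c)), c, a)))  →  cons(a, p(a))   [R3 at 2.1]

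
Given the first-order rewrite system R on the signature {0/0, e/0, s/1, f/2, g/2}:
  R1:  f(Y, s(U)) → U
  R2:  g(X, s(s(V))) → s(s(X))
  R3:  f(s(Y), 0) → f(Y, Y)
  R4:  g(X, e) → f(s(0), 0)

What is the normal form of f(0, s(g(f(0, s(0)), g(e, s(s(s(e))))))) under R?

1. f(0, s(g(f(0, s(0)), g(e, s(s(s(e)))))))  →  g(f(0, s(0)), g(e, s(s(s(e)))))   [R1 at ε]
2. g(f(0, s(0)), g(e, s(s(s(e)))))  →  g(0, g(e, s(s(s(e)))))   [R1 at 1]
3. g(0, g(e, s(s(s(e)))))  →  g(0, s(s(e)))   [R2 at 2]
4. g(0, s(s(e)))  →  s(s(0))   [R2 at ε]

s(s(0))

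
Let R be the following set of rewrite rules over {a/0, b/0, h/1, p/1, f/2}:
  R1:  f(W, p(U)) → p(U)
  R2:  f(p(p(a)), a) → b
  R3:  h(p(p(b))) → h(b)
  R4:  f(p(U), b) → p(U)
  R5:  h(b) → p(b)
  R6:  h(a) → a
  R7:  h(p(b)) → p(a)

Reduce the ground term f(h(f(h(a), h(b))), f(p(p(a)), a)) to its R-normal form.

1. f(h(f(h(a), h(b))), f(p(p(a)), a))  →  f(h(f(a, h(b))), f(p(p(a)), a))   [R6 at 1.1.1]
2. f(h(f(a, h(b))), f(p(p(a)), a))  →  f(h(f(a, p(b))), f(p(p(a)), a))   [R5 at 1.1.2]
3. f(h(f(a, p(b))), f(p(p(a)), a))  →  f(h(p(b)), f(p(p(a)), a))   [R1 at 1.1]
4. f(h(p(b)), f(p(p(a)), a))  →  f(p(a), f(p(p(a)), a))   [R7 at 1]
5. f(p(a), f(p(p(a)), a))  →  f(p(a), b)   [R2 at 2]
6. f(p(a), b)  →  p(a)   [R4 at ε]

p(a)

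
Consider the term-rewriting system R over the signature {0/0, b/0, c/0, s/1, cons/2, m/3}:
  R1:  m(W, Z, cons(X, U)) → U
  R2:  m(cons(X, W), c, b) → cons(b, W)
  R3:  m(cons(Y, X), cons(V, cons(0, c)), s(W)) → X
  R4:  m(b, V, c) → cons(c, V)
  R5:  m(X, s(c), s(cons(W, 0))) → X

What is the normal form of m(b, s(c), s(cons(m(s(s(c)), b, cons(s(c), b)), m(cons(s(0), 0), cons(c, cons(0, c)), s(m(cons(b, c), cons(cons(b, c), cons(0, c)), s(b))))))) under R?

b

1. m(b, s(c), s(cons(m(s(s(c)), b, cons(s(c), b)), m(cons(s(0), 0), cons(c, cons(0, c)), s(m(cons(b, c), cons(cons(b, c), cons(0, c)), s(b)))))))  →  m(b, s(c), s(cons(b, m(cons(s(0), 0), cons(c, cons(0, c)), s(m(cons(b, c), cons(cons(b, c), cons(0, c)), s(b)))))))   [R1 at 3.1.1]
2. m(b, s(c), s(cons(b, m(cons(s(0), 0), cons(c, cons(0, c)), s(m(cons(b, c), cons(cons(b, c), cons(0, c)), s(b)))))))  →  m(b, s(c), s(cons(b, 0)))   [R3 at 3.1.2]
3. m(b, s(c), s(cons(b, 0)))  →  b   [R5 at ε]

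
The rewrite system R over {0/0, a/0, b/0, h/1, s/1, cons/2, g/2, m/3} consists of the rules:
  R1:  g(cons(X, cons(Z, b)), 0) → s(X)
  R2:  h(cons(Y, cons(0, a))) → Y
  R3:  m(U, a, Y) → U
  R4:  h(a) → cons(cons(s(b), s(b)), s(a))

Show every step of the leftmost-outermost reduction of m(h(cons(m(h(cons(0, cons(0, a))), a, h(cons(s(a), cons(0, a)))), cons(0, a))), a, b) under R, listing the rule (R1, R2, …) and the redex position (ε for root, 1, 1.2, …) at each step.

0

1. m(h(cons(m(h(cons(0, cons(0, a))), a, h(cons(s(a), cons(0, a)))), cons(0, a))), a, b)  →  h(cons(m(h(cons(0, cons(0, a))), a, h(cons(s(a), cons(0, a)))), cons(0, a)))   [R3 at ε]
2. h(cons(m(h(cons(0, cons(0, a))), a, h(cons(s(a), cons(0, a)))), cons(0, a)))  →  m(h(cons(0, cons(0, a))), a, h(cons(s(a), cons(0, a))))   [R2 at ε]
3. m(h(cons(0, cons(0, a))), a, h(cons(s(a), cons(0, a))))  →  h(cons(0, cons(0, a)))   [R3 at ε]
4. h(cons(0, cons(0, a)))  →  0   [R2 at ε]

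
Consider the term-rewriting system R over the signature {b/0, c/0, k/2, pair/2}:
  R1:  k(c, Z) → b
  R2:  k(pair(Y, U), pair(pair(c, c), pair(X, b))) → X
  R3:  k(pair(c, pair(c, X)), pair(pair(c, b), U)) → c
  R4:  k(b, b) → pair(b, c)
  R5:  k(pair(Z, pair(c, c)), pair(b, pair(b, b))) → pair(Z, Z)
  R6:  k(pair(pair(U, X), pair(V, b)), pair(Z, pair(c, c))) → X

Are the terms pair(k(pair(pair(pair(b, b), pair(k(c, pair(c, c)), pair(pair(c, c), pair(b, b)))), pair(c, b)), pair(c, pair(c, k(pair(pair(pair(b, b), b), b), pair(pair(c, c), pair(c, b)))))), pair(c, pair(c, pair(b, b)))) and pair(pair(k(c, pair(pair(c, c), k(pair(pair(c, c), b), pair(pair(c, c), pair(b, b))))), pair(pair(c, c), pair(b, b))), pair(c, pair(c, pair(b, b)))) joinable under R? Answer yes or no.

yes — NF(t₁) = pair(pair(b, pair(pair(c, c), pair(b, b))), pair(c, pair(c, pair(b, b)))), NF(t₂) = pair(pair(b, pair(pair(c, c), pair(b, b))), pair(c, pair(c, pair(b, b))))

Reduce t₁ = pair(k(pair(pair(pair(b, b), pair(k(c, pair(c, c)), pair(pair(c, c), pair(b, b)))), pair(c, b)), pair(c, pair(c, k(pair(pair(pair(b, b), b), b), pair(pair(c, c), pair(c, b)))))), pair(c, pair(c, pair(b, b)))):
1. pair(k(pair(pair(pair(b, b), pair(k(c, pair(c, c)), pair(pair(c, c), pair(b, b)))), pair(c, b)), pair(c, pair(c, k(pair(pair(pair(b, b), b), b), pair(pair(c, c), pair(c, b)))))), pair(c, pair(c, pair(b, b))))  →  pair(k(pair(pair(pair(b, b), pair(b, pair(pair(c, c), pair(b, b)))), pair(c, b)), pair(c, pair(c, k(pair(pair(pair(b, b), b), b), pair(pair(c, c), pair(c, b)))))), pair(c, pair(c, pair(b, b))))   [R1 at 1.1.1.2.1]
2. pair(k(pair(pair(pair(b, b), pair(b, pair(pair(c, c), pair(b, b)))), pair(c, b)), pair(c, pair(c, k(pair(pair(pair(b, b), b), b), pair(pair(c, c), pair(c, b)))))), pair(c, pair(c, pair(b, b))))  →  pair(k(pair(pair(pair(b, b), pair(b, pair(pair(c, c), pair(b, b)))), pair(c, b)), pair(c, pair(c, c))), pair(c, pair(c, pair(b, b))))   [R2 at 1.2.2.2]
3. pair(k(pair(pair(pair(b, b), pair(b, pair(pair(c, c), pair(b, b)))), pair(c, b)), pair(c, pair(c, c))), pair(c, pair(c, pair(b, b))))  →  pair(pair(b, pair(pair(c, c), pair(b, b))), pair(c, pair(c, pair(b, b))))   [R6 at 1]

Reduce t₂ = pair(pair(k(c, pair(pair(c, c), k(pair(pair(c, c), b), pair(pair(c, c), pair(b, b))))), pair(pair(c, c), pair(b, b))), pair(c, pair(c, pair(b, b)))):
1. pair(pair(k(c, pair(pair(c, c), k(pair(pair(c, c), b), pair(pair(c, c), pair(b, b))))), pair(pair(c, c), pair(b, b))), pair(c, pair(c, pair(b, b))))  →  pair(pair(b, pair(pair(c, c), pair(b, b))), pair(c, pair(c, pair(b, b))))   [R1 at 1.1]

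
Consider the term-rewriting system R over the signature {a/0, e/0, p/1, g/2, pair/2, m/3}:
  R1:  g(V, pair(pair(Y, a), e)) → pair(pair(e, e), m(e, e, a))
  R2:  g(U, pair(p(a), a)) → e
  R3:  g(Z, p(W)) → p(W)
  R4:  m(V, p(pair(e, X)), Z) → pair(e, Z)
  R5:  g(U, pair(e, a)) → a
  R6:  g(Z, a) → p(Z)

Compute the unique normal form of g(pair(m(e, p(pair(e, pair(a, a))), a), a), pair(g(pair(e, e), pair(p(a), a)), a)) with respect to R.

a

1. g(pair(m(e, p(pair(e, pair(a, a))), a), a), pair(g(pair(e, e), pair(p(a), a)), a))  →  g(pair(pair(e, a), a), pair(g(pair(e, e), pair(p(a), a)), a))   [R4 at 1.1]
2. g(pair(pair(e, a), a), pair(g(pair(e, e), pair(p(a), a)), a))  →  g(pair(pair(e, a), a), pair(e, a))   [R2 at 2.1]
3. g(pair(pair(e, a), a), pair(e, a))  →  a   [R5 at ε]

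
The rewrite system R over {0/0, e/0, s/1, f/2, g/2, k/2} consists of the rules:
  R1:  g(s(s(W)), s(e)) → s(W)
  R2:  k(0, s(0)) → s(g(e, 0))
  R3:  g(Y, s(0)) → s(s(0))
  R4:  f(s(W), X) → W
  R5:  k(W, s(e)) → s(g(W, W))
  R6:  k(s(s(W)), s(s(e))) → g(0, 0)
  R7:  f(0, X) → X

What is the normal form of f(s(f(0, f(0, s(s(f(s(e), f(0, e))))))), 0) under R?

s(s(e))

1. f(s(f(0, f(0, s(s(f(s(e), f(0, e))))))), 0)  →  f(0, f(0, s(s(f(s(e), f(0, e))))))   [R4 at ε]
2. f(0, f(0, s(s(f(s(e), f(0, e))))))  →  f(0, s(s(f(s(e), f(0, e)))))   [R7 at ε]
3. f(0, s(s(f(s(e), f(0, e)))))  →  s(s(f(s(e), f(0, e))))   [R7 at ε]
4. s(s(f(s(e), f(0, e))))  →  s(s(e))   [R4 at 1.1]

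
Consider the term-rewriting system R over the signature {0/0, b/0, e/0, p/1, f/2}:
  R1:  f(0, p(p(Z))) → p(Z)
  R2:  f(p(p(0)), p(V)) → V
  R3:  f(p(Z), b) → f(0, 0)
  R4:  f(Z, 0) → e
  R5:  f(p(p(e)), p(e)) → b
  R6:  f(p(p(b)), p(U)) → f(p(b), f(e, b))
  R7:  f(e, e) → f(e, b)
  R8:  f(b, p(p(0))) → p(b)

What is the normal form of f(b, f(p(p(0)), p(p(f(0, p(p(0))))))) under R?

p(b)

1. f(b, f(p(p(0)), p(p(f(0, p(p(0)))))))  →  f(b, p(f(0, p(p(0)))))   [R2 at 2]
2. f(b, p(f(0, p(p(0)))))  →  f(b, p(p(0)))   [R1 at 2.1]
3. f(b, p(p(0)))  →  p(b)   [R8 at ε]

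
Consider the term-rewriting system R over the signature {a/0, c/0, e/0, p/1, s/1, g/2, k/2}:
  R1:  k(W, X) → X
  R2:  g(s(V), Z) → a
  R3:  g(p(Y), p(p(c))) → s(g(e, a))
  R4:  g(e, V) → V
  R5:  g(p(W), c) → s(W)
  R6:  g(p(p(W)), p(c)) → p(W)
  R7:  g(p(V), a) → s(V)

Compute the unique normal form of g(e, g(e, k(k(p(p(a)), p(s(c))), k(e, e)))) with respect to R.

e

1. g(e, g(e, k(k(p(p(a)), p(s(c))), k(e, e))))  →  g(e, k(k(p(p(a)), p(s(c))), k(e, e)))   [R4 at ε]
2. g(e, k(k(p(p(a)), p(s(c))), k(e, e)))  →  k(k(p(p(a)), p(s(c))), k(e, e))   [R4 at ε]
3. k(k(p(p(a)), p(s(c))), k(e, e))  →  k(e, e)   [R1 at ε]
4. k(e, e)  →  e   [R1 at ε]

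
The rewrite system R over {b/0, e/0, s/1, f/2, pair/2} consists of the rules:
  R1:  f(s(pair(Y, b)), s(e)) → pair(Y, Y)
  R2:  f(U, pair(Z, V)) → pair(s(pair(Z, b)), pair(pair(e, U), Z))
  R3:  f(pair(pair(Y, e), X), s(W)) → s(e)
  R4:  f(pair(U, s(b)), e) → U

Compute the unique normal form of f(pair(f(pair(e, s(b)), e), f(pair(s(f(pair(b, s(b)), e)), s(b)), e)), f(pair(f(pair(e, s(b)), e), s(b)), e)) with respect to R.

e

1. f(pair(f(pair(e, s(b)), e), f(pair(s(f(pair(b, s(b)), e)), s(b)), e)), f(pair(f(pair(e, s(b)), e), s(b)), e))  →  f(pair(e, f(pair(s(f(pair(b, s(b)), e)), s(b)), e)), f(pair(f(pair(e, s(b)), e), s(b)), e))   [R4 at 1.1]
2. f(pair(e, f(pair(s(f(pair(b, s(b)), e)), s(b)), e)), f(pair(f(pair(e, s(b)), e), s(b)), e))  →  f(pair(e, s(f(pair(b, s(b)), e))), f(pair(f(pair(e, s(b)), e), s(b)), e))   [R4 at 1.2]
3. f(pair(e, s(f(pair(b, s(b)), e))), f(pair(f(pair(e, s(b)), e), s(b)), e))  →  f(pair(e, s(b)), f(pair(f(pair(e, s(b)), e), s(b)), e))   [R4 at 1.2.1]
4. f(pair(e, s(b)), f(pair(f(pair(e, s(b)), e), s(b)), e))  →  f(pair(e, s(b)), f(pair(e, s(b)), e))   [R4 at 2]
5. f(pair(e, s(b)), f(pair(e, s(b)), e))  →  f(pair(e, s(b)), e)   [R4 at 2]
6. f(pair(e, s(b)), e)  →  e   [R4 at ε]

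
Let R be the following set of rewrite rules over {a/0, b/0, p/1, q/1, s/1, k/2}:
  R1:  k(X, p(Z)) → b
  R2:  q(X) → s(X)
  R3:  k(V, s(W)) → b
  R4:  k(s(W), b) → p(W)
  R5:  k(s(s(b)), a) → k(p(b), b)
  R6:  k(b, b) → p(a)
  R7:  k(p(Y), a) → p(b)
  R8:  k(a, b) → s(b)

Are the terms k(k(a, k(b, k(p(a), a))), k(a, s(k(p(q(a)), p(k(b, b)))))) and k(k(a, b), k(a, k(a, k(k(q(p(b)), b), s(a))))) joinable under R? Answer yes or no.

yes — NF(t₁) = p(b), NF(t₂) = p(b)

Reduce t₁ = k(k(a, k(b, k(p(a), a))), k(a, s(k(p(q(a)), p(k(b, b)))))):
1. k(k(a, k(b, k(p(a), a))), k(a, s(k(p(q(a)), p(k(b, b))))))  →  k(k(a, k(b, p(b))), k(a, s(k(p(q(a)), p(k(b, b))))))   [R7 at 1.2.2]
2. k(k(a, k(b, p(b))), k(a, s(k(p(q(a)), p(k(b, b))))))  →  k(k(a, b), k(a, s(k(p(q(a)), p(k(b, b))))))   [R1 at 1.2]
3. k(k(a, b), k(a, s(k(p(q(a)), p(k(b, b))))))  →  k(s(b), k(a, s(k(p(q(a)), p(k(b, b))))))   [R8 at 1]
4. k(s(b), k(a, s(k(p(q(a)), p(k(b, b))))))  →  k(s(b), b)   [R3 at 2]
5. k(s(b), b)  →  p(b)   [R4 at ε]

Reduce t₂ = k(k(a, b), k(a, k(a, k(k(q(p(b)), b), s(a))))):
1. k(k(a, b), k(a, k(a, k(k(q(p(b)), b), s(a)))))  →  k(s(b), k(a, k(a, k(k(q(p(b)), b), s(a)))))   [R8 at 1]
2. k(s(b), k(a, k(a, k(k(q(p(b)), b), s(a)))))  →  k(s(b), k(a, k(a, b)))   [R3 at 2.2.2]
3. k(s(b), k(a, k(a, b)))  →  k(s(b), k(a, s(b)))   [R8 at 2.2]
4. k(s(b), k(a, s(b)))  →  k(s(b), b)   [R3 at 2]
5. k(s(b), b)  →  p(b)   [R4 at ε]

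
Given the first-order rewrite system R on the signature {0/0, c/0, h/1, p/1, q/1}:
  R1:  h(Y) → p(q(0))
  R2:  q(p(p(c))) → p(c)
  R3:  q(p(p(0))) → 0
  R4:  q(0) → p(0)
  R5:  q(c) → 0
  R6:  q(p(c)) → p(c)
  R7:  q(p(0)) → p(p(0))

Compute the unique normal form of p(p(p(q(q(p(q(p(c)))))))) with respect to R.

1. p(p(p(q(q(p(q(p(c))))))))  →  p(p(p(q(q(p(p(c)))))))   [R6 at 1.1.1.1.1.1]
2. p(p(p(q(q(p(p(c)))))))  →  p(p(p(q(p(c)))))   [R2 at 1.1.1.1]
3. p(p(p(q(p(c)))))  →  p(p(p(p(c))))   [R6 at 1.1.1]

p(p(p(p(c))))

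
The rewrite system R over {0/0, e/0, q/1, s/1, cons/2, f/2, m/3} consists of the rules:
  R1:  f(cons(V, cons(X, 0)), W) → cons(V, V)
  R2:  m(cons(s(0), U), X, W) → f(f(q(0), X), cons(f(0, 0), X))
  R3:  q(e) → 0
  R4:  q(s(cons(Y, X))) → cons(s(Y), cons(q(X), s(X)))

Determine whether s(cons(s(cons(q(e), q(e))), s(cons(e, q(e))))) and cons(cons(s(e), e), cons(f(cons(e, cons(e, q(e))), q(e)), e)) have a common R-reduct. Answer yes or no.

Reduce t₁ = s(cons(s(cons(q(e), q(e))), s(cons(e, q(e))))):
1. s(cons(s(cons(q(e), q(e))), s(cons(e, q(e)))))  →  s(cons(s(cons(0, q(e))), s(cons(e, q(e)))))   [R3 at 1.1.1.1]
2. s(cons(s(cons(0, q(e))), s(cons(e, q(e)))))  →  s(cons(s(cons(0, 0)), s(cons(e, q(e)))))   [R3 at 1.1.1.2]
3. s(cons(s(cons(0, 0)), s(cons(e, q(e)))))  →  s(cons(s(cons(0, 0)), s(cons(e, 0))))   [R3 at 1.2.1.2]

Reduce t₂ = cons(cons(s(e), e), cons(f(cons(e, cons(e, q(e))), q(e)), e)):
1. cons(cons(s(e), e), cons(f(cons(e, cons(e, q(e))), q(e)), e))  →  cons(cons(s(e), e), cons(f(cons(e, cons(e, 0)), q(e)), e))   [R3 at 2.1.1.2.2]
2. cons(cons(s(e), e), cons(f(cons(e, cons(e, 0)), q(e)), e))  →  cons(cons(s(e), e), cons(cons(e, e), e))   [R1 at 2.1]

no — NF(t₁) = s(cons(s(cons(0, 0)), s(cons(e, 0)))), NF(t₂) = cons(cons(s(e), e), cons(cons(e, e), e))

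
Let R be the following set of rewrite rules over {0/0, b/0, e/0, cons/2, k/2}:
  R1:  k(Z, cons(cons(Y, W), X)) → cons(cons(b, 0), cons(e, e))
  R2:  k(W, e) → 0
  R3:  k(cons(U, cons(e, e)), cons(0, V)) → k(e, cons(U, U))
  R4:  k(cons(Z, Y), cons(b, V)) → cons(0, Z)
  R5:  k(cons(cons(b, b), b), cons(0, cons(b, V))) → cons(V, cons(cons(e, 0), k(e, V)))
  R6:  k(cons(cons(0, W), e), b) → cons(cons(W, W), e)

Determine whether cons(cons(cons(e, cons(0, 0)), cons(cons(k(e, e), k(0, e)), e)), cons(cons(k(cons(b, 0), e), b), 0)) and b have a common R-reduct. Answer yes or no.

no — NF(t₁) = cons(cons(cons(e, cons(0, 0)), cons(cons(0, 0), e)), cons(cons(0, b), 0)), NF(t₂) = b

Reduce t₁ = cons(cons(cons(e, cons(0, 0)), cons(cons(k(e, e), k(0, e)), e)), cons(cons(k(cons(b, 0), e), b), 0)):
1. cons(cons(cons(e, cons(0, 0)), cons(cons(k(e, e), k(0, e)), e)), cons(cons(k(cons(b, 0), e), b), 0))  →  cons(cons(cons(e, cons(0, 0)), cons(cons(0, k(0, e)), e)), cons(cons(k(cons(b, 0), e), b), 0))   [R2 at 1.2.1.1]
2. cons(cons(cons(e, cons(0, 0)), cons(cons(0, k(0, e)), e)), cons(cons(k(cons(b, 0), e), b), 0))  →  cons(cons(cons(e, cons(0, 0)), cons(cons(0, 0), e)), cons(cons(k(cons(b, 0), e), b), 0))   [R2 at 1.2.1.2]
3. cons(cons(cons(e, cons(0, 0)), cons(cons(0, 0), e)), cons(cons(k(cons(b, 0), e), b), 0))  →  cons(cons(cons(e, cons(0, 0)), cons(cons(0, 0), e)), cons(cons(0, b), 0))   [R2 at 2.1.1]

Reduce t₂ = b:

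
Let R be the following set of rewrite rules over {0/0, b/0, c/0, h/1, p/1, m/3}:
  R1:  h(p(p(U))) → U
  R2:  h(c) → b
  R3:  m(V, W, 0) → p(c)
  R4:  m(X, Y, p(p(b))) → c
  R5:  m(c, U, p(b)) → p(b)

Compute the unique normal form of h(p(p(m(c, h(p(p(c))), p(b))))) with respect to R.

p(b)

1. h(p(p(m(c, h(p(p(c))), p(b)))))  →  m(c, h(p(p(c))), p(b))   [R1 at ε]
2. m(c, h(p(p(c))), p(b))  →  p(b)   [R5 at ε]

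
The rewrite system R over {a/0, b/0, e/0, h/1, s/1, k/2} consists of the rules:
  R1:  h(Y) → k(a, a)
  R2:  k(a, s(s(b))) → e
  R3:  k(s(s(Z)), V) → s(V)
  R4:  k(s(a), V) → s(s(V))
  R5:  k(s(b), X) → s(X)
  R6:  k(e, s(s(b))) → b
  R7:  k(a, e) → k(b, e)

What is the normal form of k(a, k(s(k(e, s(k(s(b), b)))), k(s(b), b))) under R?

e

1. k(a, k(s(k(e, s(k(s(b), b)))), k(s(b), b)))  →  k(a, k(s(k(e, s(s(b)))), k(s(b), b)))   [R5 at 2.1.1.2.1]
2. k(a, k(s(k(e, s(s(b)))), k(s(b), b)))  →  k(a, k(s(b), k(s(b), b)))   [R6 at 2.1.1]
3. k(a, k(s(b), k(s(b), b)))  →  k(a, s(k(s(b), b)))   [R5 at 2]
4. k(a, s(k(s(b), b)))  →  k(a, s(s(b)))   [R5 at 2.1]
5. k(a, s(s(b)))  →  e   [R2 at ε]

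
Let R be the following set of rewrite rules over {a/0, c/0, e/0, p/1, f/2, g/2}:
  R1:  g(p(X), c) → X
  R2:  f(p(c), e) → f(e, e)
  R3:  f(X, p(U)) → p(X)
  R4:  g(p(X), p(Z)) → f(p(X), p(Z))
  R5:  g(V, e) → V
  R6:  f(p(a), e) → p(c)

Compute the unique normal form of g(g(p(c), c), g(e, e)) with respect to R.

1. g(g(p(c), c), g(e, e))  →  g(c, g(e, e))   [R1 at 1]
2. g(c, g(e, e))  →  g(c, e)   [R5 at 2]
3. g(c, e)  →  c   [R5 at ε]

c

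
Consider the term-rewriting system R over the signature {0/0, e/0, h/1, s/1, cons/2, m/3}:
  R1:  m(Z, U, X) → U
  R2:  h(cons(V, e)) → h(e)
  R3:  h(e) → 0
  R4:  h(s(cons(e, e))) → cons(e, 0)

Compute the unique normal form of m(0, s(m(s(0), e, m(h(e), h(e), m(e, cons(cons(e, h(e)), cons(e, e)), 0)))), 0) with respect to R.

1. m(0, s(m(s(0), e, m(h(e), h(e), m(e, cons(cons(e, h(e)), cons(e, e)), 0)))), 0)  →  s(m(s(0), e, m(h(e), h(e), m(e, cons(cons(e, h(e)), cons(e, e)), 0))))   [R1 at ε]
2. s(m(s(0), e, m(h(e), h(e), m(e, cons(cons(e, h(e)), cons(e, e)), 0))))  →  s(e)   [R1 at 1]

s(e)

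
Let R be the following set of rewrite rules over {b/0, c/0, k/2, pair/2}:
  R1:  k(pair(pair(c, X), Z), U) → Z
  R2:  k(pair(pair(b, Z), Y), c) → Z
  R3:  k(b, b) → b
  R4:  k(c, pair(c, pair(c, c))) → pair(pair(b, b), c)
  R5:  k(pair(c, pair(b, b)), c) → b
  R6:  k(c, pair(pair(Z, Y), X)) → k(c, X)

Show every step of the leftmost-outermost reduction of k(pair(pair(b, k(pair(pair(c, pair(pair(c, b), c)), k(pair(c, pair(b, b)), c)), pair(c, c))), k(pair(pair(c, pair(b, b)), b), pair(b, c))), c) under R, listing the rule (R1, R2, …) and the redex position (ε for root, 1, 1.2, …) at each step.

b

1. k(pair(pair(b, k(pair(pair(c, pair(pair(c, b), c)), k(pair(c, pair(b, b)), c)), pair(c, c))), k(pair(pair(c, pair(b, b)), b), pair(b, c))), c)  →  k(pair(pair(c, pair(pair(c, b), c)), k(pair(c, pair(b, b)), c)), pair(c, c))   [R2 at ε]
2. k(pair(pair(c, pair(pair(c, b), c)), k(pair(c, pair(b, b)), c)), pair(c, c))  →  k(pair(c, pair(b, b)), c)   [R1 at ε]
3. k(pair(c, pair(b, b)), c)  →  b   [R5 at ε]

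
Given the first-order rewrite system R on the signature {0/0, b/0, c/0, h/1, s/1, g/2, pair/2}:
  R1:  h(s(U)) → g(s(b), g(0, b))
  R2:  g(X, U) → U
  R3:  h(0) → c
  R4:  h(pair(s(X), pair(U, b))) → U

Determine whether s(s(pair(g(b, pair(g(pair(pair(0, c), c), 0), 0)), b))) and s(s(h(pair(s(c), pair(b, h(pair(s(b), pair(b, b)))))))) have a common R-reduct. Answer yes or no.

no — NF(t₁) = s(s(pair(pair(0, 0), b))), NF(t₂) = s(s(b))

Reduce t₁ = s(s(pair(g(b, pair(g(pair(pair(0, c), c), 0), 0)), b))):
1. s(s(pair(g(b, pair(g(pair(pair(0, c), c), 0), 0)), b)))  →  s(s(pair(pair(g(pair(pair(0, c), c), 0), 0), b)))   [R2 at 1.1.1]
2. s(s(pair(pair(g(pair(pair(0, c), c), 0), 0), b)))  →  s(s(pair(pair(0, 0), b)))   [R2 at 1.1.1.1]

Reduce t₂ = s(s(h(pair(s(c), pair(b, h(pair(s(b), pair(b, b)))))))):
1. s(s(h(pair(s(c), pair(b, h(pair(s(b), pair(b, b))))))))  →  s(s(h(pair(s(c), pair(b, b)))))   [R4 at 1.1.1.2.2]
2. s(s(h(pair(s(c), pair(b, b)))))  →  s(s(b))   [R4 at 1.1]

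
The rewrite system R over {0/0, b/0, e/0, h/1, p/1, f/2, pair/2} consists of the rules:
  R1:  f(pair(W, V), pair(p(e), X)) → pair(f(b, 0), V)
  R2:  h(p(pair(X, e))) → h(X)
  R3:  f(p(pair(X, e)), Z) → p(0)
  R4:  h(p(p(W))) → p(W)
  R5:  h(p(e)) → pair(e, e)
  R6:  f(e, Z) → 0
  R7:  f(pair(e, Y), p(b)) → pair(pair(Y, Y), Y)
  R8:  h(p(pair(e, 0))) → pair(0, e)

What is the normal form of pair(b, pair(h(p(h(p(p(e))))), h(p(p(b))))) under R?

pair(b, pair(p(e), p(b)))

1. pair(b, pair(h(p(h(p(p(e))))), h(p(p(b)))))  →  pair(b, pair(h(p(p(e))), h(p(p(b)))))   [R4 at 2.1.1.1]
2. pair(b, pair(h(p(p(e))), h(p(p(b)))))  →  pair(b, pair(p(e), h(p(p(b)))))   [R4 at 2.1]
3. pair(b, pair(p(e), h(p(p(b)))))  →  pair(b, pair(p(e), p(b)))   [R4 at 2.2]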